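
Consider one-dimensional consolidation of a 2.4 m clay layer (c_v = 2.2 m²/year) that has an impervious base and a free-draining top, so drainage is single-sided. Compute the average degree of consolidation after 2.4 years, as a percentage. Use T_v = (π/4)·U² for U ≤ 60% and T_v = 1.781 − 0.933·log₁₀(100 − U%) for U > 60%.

U ≈ 91.6 %

Drainage path length: H_d = H = 2.4 m (single drainage).
T_v = c_v·t/H_d² = 2.2×2.4/2.4² = 0.91667.
T_v = 0.91667 corresponds to the U > 60% branch:
U = 1 − 10^((1.781 − T_v)/0.933)/100 = 0.9156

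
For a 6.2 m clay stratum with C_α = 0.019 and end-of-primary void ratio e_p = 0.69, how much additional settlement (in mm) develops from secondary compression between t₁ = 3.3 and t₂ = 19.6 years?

Secondary compression: S_s = C_α·H/(1+e_p)·log₁₀(t₂/t₁)
S_s = 0.019×6.2/(1+0.69)×log₁₀(19.6/3.3)
    = 0.0697 × 0.7737 = 0.05393 m

S_s ≈ 53.9 mm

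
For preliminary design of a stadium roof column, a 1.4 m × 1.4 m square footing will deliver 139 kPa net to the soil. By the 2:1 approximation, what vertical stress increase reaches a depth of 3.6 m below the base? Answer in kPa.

By the 2:1 method the load spreads at 1 horizontal : 2 vertical, so at depth z the loaded area has grown by z in each plan dimension:
Δσ = qBL/((B+z)(L+z)) = 139×1.4×1.4/((1.4+3.6)(1.4+3.6)) = 10.898 kPa

Δσ_z ≈ 10.9 kPa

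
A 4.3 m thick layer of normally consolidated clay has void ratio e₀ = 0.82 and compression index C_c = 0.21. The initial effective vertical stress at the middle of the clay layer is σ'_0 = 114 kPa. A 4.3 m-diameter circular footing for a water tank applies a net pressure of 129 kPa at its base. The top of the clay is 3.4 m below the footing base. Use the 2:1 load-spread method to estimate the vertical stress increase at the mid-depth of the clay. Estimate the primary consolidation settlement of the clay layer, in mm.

Mid-depth of clay below the footing base: z = 3.4 + 4.3/2 = 5.55 m.
Stress increase at mid-clay by the 2:1 spreading method:
Δσ ≈ qD²/(D+z)² = 129×4.3²/(4.3+5.55)² = 24.584 kPa
Final effective stress: σ'_f = σ'_0 + Δσ = 114 + 24.584 = 138.58 kPa.
Normally consolidated clay, so the full stress increment lies on the virgin compression line:
S_c = C_c·H/(1+e₀)·log₁₀(σ'_f/σ'_0) = 0.21×4.3/(1+0.82)×log₁₀(138.58/114)
    = 0.49615 × 0.084796 = 0.04207 m

S_c ≈ 42.1 mm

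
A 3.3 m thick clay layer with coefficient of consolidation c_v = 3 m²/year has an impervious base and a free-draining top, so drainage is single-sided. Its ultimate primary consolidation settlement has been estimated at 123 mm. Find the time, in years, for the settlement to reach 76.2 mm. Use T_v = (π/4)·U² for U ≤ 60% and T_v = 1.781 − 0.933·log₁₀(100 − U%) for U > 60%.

Drainage path length: H_d = H = 3.3 m (single drainage).
U = S(t)/S_ult = 76.2/123 = 0.6195.
U > 60%: T_v = 1.781 − 0.933·log₁₀(100 − 61.951) = 0.30654.
t = T_v·H_d²/c_v = 0.30654×3.3²/3 = 1.113 years.

t ≈ 1.11 years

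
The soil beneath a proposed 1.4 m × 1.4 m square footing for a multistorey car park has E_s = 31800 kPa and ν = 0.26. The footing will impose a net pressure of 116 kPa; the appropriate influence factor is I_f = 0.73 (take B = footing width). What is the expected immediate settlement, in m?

S_e ≈ 0.00348 m

Immediate (elastic) settlement: S_e = q·B·(1−ν²)/E_s · I_f.
S_e = 116 × 1.4 × (1 − 0.26²) / 31800 × 0.73
    = 116 × 1.4 × 0.9324 / 31800 × 0.73
    = 0.003476 m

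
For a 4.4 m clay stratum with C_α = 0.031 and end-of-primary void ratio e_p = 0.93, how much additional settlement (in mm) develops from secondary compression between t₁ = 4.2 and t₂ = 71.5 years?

Secondary compression: S_s = C_α·H/(1+e_p)·log₁₀(t₂/t₁)
S_s = 0.031×4.4/(1+0.93)×log₁₀(71.5/4.2)
    = 0.07067 × 1.231 = 0.087 m

S_s ≈ 87 mm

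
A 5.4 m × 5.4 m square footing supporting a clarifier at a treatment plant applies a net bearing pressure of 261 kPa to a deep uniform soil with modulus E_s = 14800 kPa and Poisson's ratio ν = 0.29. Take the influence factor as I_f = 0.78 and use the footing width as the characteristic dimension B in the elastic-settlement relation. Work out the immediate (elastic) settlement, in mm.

S_e ≈ 68 mm

Immediate (elastic) settlement: S_e = q·B·(1−ν²)/E_s · I_f.
S_e = 261 × 5.4 × (1 − 0.29²) / 14800 × 0.78
    = 261 × 5.4 × 0.9159 / 14800 × 0.78
    = 0.06803 m = 68.03 mm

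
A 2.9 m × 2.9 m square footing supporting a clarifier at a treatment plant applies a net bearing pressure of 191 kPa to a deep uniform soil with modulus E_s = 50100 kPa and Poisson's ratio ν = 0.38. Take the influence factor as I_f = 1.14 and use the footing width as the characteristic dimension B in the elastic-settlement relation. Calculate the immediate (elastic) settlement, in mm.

Immediate (elastic) settlement: S_e = q·B·(1−ν²)/E_s · I_f.
S_e = 191 × 2.9 × (1 − 0.38²) / 50100 × 1.14
    = 191 × 2.9 × 0.8556 / 50100 × 1.14
    = 0.01078 m = 10.78 mm

S_e ≈ 10.8 mm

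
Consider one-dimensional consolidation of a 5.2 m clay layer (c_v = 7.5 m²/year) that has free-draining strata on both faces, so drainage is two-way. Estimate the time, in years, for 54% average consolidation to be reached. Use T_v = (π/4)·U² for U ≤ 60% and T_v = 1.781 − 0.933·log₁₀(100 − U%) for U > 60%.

t ≈ 0.206 years

Drainage path length: H_d = H/2 = 2.6 m (double drainage).
U ≤ 60%: T_v = (π/4)·U² = (π/4)×0.54² = 0.22902.
t = T_v·H_d²/c_v = 0.22902×2.6²/7.5 = 0.2064 years.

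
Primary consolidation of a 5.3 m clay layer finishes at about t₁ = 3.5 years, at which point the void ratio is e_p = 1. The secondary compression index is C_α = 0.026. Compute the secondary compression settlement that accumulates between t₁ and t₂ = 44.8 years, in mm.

S_s ≈ 76.3 mm

Secondary compression: S_s = C_α·H/(1+e_p)·log₁₀(t₂/t₁)
S_s = 0.026×5.3/(1+1)×log₁₀(44.8/3.5)
    = 0.0689 × 1.107 = 0.07629 m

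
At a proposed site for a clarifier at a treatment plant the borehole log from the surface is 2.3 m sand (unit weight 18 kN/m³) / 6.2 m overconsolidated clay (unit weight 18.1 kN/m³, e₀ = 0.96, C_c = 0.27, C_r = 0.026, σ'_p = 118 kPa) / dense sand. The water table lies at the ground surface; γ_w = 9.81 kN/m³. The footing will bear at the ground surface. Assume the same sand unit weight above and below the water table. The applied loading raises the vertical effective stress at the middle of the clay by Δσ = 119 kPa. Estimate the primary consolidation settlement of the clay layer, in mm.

S_c ≈ 156 mm

Mid-depth of clay below the ground surface: z = 2.3 + 6.2/2 = 5.4 m.
Total vertical stress at mid-clay: σ_v = 18×2.3 + 18.1×3.1 = 97.51 kPa.
Pore pressure: u = 9.81×(5.4 − 0) = 52.974 kPa.
Initial effective stress: σ'_0 = σ_v − u = 97.51 − 52.974 = 44.536 kPa.
Final effective stress: σ'_f = 44.536 + 119 = 163.54 kPa.
σ'_f = 163.54 > σ'_p = 118 kPa, so the stress path crosses the preconsolidation pressure — recompression up to σ'_p, then virgin compression beyond:
S_c = H/(1+e₀)·[C_r·log₁₀(σ'_p/σ'_0) + C_c·log₁₀(σ'_f/σ'_p)]
    = 6.2/1.96 × [0.026×log₁₀(118/44.536) + 0.27×log₁₀(163.54/118)]
    = 3.1633 × [0.011002 + 0.03827] = 0.1559 m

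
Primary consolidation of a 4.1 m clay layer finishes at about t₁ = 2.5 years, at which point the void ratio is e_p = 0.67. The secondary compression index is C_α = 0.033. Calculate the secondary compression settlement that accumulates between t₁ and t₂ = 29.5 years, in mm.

Secondary compression: S_s = C_α·H/(1+e_p)·log₁₀(t₂/t₁)
S_s = 0.033×4.1/(1+0.67)×log₁₀(29.5/2.5)
    = 0.08102 × 1.072 = 0.08684 m

S_s ≈ 86.8 mm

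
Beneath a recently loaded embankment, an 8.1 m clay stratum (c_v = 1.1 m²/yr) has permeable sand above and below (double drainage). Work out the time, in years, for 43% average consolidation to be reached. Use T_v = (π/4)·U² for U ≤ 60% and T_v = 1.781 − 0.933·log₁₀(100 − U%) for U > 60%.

t ≈ 2.17 years

Drainage path length: H_d = H/2 = 4.05 m (double drainage).
U ≤ 60%: T_v = (π/4)·U² = (π/4)×0.43² = 0.14522.
t = T_v·H_d²/c_v = 0.14522×4.05²/1.1 = 2.165 years.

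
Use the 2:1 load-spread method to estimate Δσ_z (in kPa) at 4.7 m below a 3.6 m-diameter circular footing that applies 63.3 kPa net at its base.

By the 2:1 method the load spreads at 1 horizontal : 2 vertical, so at depth z the loaded area has grown by z in each plan dimension:
Δσ ≈ qD²/(D+z)² = 63.3×3.6²/(3.6+4.7)² = 11.908 kPa

Δσ_z ≈ 11.9 kPa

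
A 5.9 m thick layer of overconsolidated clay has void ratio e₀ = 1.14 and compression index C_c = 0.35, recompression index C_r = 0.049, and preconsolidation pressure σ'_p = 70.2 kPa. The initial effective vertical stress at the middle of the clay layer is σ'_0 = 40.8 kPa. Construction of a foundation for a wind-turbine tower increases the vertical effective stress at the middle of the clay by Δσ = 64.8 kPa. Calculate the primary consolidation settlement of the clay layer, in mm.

Final effective stress: σ'_f = 40.8 + 64.8 = 105.6 kPa.
σ'_f = 105.6 > σ'_p = 70.2 kPa, so the stress path crosses the preconsolidation pressure — recompression up to σ'_p, then virgin compression beyond:
S_c = H/(1+e₀)·[C_r·log₁₀(σ'_p/σ'_0) + C_c·log₁₀(σ'_f/σ'_p)]
    = 5.9/2.14 × [0.049×log₁₀(70.2/40.8) + 0.35×log₁₀(105.6/70.2)]
    = 2.757 × [0.011548 + 0.062064] = 0.2029 m

S_c ≈ 203 mm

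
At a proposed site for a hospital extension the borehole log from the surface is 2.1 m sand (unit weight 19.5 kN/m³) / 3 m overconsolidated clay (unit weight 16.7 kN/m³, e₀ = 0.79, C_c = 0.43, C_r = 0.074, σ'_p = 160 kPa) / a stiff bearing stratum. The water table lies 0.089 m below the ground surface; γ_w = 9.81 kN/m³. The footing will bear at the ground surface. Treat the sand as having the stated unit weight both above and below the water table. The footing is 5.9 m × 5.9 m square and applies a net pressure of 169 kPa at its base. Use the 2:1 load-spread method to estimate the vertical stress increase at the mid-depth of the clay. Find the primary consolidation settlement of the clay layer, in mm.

Mid-depth of clay below the ground surface: z = 2.1 + 3/2 = 3.6 m.
Total vertical stress at mid-clay: σ_v = 19.5×2.1 + 16.7×1.5 = 66 kPa.
Pore pressure: u = 9.81×(3.6 − 0.089) = 34.443 kPa.
Initial effective stress: σ'_0 = σ_v − u = 66 − 34.443 = 31.557 kPa.
Stress increase at mid-clay by the 2:1 spreading method:
Δσ = qBL/((B+z)(L+z)) = 169×5.9×5.9/((5.9+3.6)(5.9+3.6)) = 65.184 kPa
Final effective stress: σ'_f = 31.557 + 65.184 = 96.741 kPa.
σ'_f = 96.741 ≤ σ'_p = 160 kPa, so the clay remains overconsolidated and only the recompression index applies:
S_c = C_r·H/(1+e₀)·log₁₀(σ'_f/σ'_0) = 0.074×3/1.79×log₁₀(96.741/31.557)
    = 0.12402 × 0.48651 = 0.06034 m

S_c ≈ 60.3 mm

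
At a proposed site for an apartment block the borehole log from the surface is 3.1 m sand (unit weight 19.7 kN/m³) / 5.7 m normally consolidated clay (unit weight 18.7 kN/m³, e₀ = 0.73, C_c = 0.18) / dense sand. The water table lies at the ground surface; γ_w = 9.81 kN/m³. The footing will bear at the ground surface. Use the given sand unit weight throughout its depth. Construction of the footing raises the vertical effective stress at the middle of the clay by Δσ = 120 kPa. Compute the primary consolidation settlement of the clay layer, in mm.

Mid-depth of clay below the ground surface: z = 3.1 + 5.7/2 = 5.95 m.
Total vertical stress at mid-clay: σ_v = 19.7×3.1 + 18.7×2.85 = 114.37 kPa.
Pore pressure: u = 9.81×(5.95 − 0) = 58.37 kPa.
Initial effective stress: σ'_0 = σ_v − u = 114.37 − 58.37 = 56 kPa.
Final effective stress: σ'_f = σ'_0 + Δσ = 56 + 120 = 176 kPa.
Normally consolidated clay, so the full stress increment lies on the virgin compression line:
S_c = C_c·H/(1+e₀)·log₁₀(σ'_f/σ'_0) = 0.18×5.7/(1+0.73)×log₁₀(176/56)
    = 0.59306 × 0.49732 = 0.2949 m

S_c ≈ 295 mm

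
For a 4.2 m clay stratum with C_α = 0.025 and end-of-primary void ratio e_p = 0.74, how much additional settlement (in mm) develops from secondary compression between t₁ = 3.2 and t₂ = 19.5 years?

Secondary compression: S_s = C_α·H/(1+e_p)·log₁₀(t₂/t₁)
S_s = 0.025×4.2/(1+0.74)×log₁₀(19.5/3.2)
    = 0.06034 × 0.7849 = 0.04736 m

S_s ≈ 47.4 mm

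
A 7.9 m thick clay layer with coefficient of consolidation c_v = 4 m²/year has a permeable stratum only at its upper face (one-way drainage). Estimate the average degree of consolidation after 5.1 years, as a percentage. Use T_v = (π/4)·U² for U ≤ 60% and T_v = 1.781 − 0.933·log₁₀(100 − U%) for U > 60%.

Drainage path length: H_d = H = 7.9 m (single drainage).
T_v = c_v·t/H_d² = 4×5.1/7.9² = 0.32687.
T_v = 0.32687 corresponds to the U > 60% branch:
U = 1 − 10^((1.781 − T_v)/0.933)/100 = 0.6381

U ≈ 63.8 %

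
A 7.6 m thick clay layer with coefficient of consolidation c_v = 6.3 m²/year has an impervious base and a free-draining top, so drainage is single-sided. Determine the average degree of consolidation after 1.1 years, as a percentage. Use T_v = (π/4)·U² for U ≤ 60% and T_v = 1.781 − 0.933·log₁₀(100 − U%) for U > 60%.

U ≈ 39.1 %

Drainage path length: H_d = H = 7.6 m (single drainage).
T_v = c_v·t/H_d² = 6.3×1.1/7.6² = 0.11998.
T_v = 0.11998 corresponds to the U ≤ 60% branch:
U = √(4T_v/π) = 0.3908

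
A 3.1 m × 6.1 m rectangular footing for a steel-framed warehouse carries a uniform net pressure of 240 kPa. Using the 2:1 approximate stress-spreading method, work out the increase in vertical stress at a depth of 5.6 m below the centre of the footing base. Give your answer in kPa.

Δσ_z ≈ 44.6 kPa

By the 2:1 method the load spreads at 1 horizontal : 2 vertical, so at depth z the loaded area has grown by z in each plan dimension:
Δσ = qBL/((B+z)(L+z)) = 240×3.1×6.1/((3.1+5.6)(6.1+5.6)) = 44.586 kPa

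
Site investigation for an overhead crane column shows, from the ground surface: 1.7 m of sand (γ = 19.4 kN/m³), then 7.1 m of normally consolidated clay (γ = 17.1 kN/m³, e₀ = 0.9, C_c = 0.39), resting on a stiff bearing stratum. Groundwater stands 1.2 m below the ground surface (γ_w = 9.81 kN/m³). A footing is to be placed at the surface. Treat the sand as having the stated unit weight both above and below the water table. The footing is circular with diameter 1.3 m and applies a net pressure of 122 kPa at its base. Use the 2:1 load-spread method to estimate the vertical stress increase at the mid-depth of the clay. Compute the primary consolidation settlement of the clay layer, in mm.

Mid-depth of clay below the ground surface: z = 1.7 + 7.1/2 = 5.25 m.
Total vertical stress at mid-clay: σ_v = 19.4×1.7 + 17.1×3.55 = 93.685 kPa.
Pore pressure: u = 9.81×(5.25 − 1.2) = 39.73 kPa.
Initial effective stress: σ'_0 = σ_v − u = 93.685 − 39.73 = 53.955 kPa.
Stress increase at mid-clay by the 2:1 spreading method:
Δσ ≈ qD²/(D+z)² = 122×1.3²/(1.3+5.25)² = 4.8058 kPa
Final effective stress: σ'_f = σ'_0 + Δσ = 53.955 + 4.8058 = 58.761 kPa.
Normally consolidated clay, so the full stress increment lies on the virgin compression line:
S_c = C_c·H/(1+e₀)·log₁₀(σ'_f/σ'_0) = 0.39×7.1/(1+0.9)×log₁₀(58.761/53.955)
    = 1.4574 × 0.037057 = 0.05401 m

S_c ≈ 54 mm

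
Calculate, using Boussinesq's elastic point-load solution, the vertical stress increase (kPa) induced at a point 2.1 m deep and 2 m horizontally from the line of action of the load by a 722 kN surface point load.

Δσ_z ≈ 15.6 kPa

Boussinesq vertical stress below a point load on an elastic half-space:
Δσ_z = 3P/(2πz²) · [1 + (r/z)²]^(−5/2)
r/z = 2/2.1 = 0.95238; [1+(r/z)²]^(−5/2) = 0.19912.
Δσ_z = 3×722/(2π×2.1²) × 0.19912 = 78.17 × 0.19912 = 15.57 kPa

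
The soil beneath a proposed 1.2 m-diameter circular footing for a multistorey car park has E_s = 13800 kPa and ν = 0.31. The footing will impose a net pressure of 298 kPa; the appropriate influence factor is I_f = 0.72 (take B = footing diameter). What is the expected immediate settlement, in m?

Immediate (elastic) settlement: S_e = q·B·(1−ν²)/E_s · I_f.
S_e = 298 × 1.2 × (1 − 0.31²) / 13800 × 0.72
    = 298 × 1.2 × 0.9039 / 13800 × 0.72
    = 0.01686 m

S_e ≈ 0.0169 m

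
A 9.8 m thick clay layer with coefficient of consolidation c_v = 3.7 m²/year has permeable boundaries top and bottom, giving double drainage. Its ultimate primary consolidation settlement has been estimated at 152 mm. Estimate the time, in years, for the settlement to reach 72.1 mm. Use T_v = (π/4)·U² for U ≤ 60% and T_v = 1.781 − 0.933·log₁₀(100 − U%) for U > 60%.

Drainage path length: H_d = H/2 = 4.9 m (double drainage).
U = S(t)/S_ult = 72.1/152 = 0.4743.
U ≤ 60%: T_v = (π/4)·U² = (π/4)×0.47434² = 0.17671.
t = T_v·H_d²/c_v = 0.17671×4.9²/3.7 = 1.147 years.

t ≈ 1.15 years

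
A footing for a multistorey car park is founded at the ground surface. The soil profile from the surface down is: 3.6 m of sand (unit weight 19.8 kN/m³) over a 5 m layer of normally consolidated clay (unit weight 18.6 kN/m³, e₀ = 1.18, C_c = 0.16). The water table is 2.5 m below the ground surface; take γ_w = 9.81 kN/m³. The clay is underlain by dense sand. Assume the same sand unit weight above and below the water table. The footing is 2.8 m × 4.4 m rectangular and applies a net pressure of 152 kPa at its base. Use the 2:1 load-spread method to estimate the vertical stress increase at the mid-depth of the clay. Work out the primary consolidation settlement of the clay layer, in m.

S_c ≈ 0.0347 m

Mid-depth of clay below the ground surface: z = 3.6 + 5/2 = 6.1 m.
Total vertical stress at mid-clay: σ_v = 19.8×3.6 + 18.6×2.5 = 117.78 kPa.
Pore pressure: u = 9.81×(6.1 − 2.5) = 35.316 kPa.
Initial effective stress: σ'_0 = σ_v − u = 117.78 − 35.316 = 82.464 kPa.
Stress increase at mid-clay by the 2:1 spreading method:
Δσ = qBL/((B+z)(L+z)) = 152×2.8×4.4/((2.8+6.1)(4.4+6.1)) = 20.039 kPa
Final effective stress: σ'_f = σ'_0 + Δσ = 82.464 + 20.039 = 102.5 kPa.
Normally consolidated clay, so the full stress increment lies on the virgin compression line:
S_c = C_c·H/(1+e₀)·log₁₀(σ'_f/σ'_0) = 0.16×5/(1+1.18)×log₁₀(102.5/82.464)
    = 0.36697 × 0.094459 = 0.03466 m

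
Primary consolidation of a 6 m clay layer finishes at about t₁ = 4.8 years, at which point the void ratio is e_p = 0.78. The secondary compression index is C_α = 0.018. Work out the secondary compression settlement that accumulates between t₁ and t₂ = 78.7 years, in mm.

S_s ≈ 73.7 mm

Secondary compression: S_s = C_α·H/(1+e_p)·log₁₀(t₂/t₁)
S_s = 0.018×6/(1+0.78)×log₁₀(78.7/4.8)
    = 0.06067 × 1.215 = 0.0737 m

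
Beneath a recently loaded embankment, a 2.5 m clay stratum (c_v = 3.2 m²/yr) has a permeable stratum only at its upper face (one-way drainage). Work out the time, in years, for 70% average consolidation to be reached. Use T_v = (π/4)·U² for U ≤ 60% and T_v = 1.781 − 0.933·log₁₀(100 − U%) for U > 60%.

Drainage path length: H_d = H = 2.5 m (single drainage).
U > 60%: T_v = 1.781 − 0.933·log₁₀(100 − 70) = 0.40285.
t = T_v·H_d²/c_v = 0.40285×2.5²/3.2 = 0.7868 years.

t ≈ 0.787 years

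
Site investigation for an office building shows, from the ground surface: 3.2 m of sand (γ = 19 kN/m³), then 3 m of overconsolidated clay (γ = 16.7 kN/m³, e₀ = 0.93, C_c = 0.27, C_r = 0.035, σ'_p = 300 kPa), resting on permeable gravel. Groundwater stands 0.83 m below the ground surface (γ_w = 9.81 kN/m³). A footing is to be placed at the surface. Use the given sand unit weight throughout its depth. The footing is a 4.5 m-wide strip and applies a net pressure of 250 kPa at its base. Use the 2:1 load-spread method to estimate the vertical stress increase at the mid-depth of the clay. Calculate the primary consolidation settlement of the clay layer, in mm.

Mid-depth of clay below the ground surface: z = 3.2 + 3/2 = 4.7 m.
Total vertical stress at mid-clay: σ_v = 19×3.2 + 16.7×1.5 = 85.85 kPa.
Pore pressure: u = 9.81×(4.7 − 0.83) = 37.965 kPa.
Initial effective stress: σ'_0 = σ_v − u = 85.85 − 37.965 = 47.885 kPa.
Stress increase at mid-clay by the 2:1 spreading method:
Δσ = qB/(B+z) = 250×4.5/(4.5+4.7) = 122.28 kPa
Final effective stress: σ'_f = 47.885 + 122.28 = 170.16 kPa.
σ'_f = 170.16 ≤ σ'_p = 300 kPa, so the clay remains overconsolidated and only the recompression index applies:
S_c = C_r·H/(1+e₀)·log₁₀(σ'_f/σ'_0) = 0.035×3/1.93×log₁₀(170.16/47.885)
    = 0.054404 × 0.55066 = 0.02996 m

S_c ≈ 30 mm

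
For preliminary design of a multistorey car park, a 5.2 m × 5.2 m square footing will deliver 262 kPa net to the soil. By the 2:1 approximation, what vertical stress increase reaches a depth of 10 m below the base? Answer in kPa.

By the 2:1 method the load spreads at 1 horizontal : 2 vertical, so at depth z the loaded area has grown by z in each plan dimension:
Δσ = qBL/((B+z)(L+z)) = 262×5.2×5.2/((5.2+10)(5.2+10)) = 30.663 kPa

Δσ_z ≈ 30.7 kPa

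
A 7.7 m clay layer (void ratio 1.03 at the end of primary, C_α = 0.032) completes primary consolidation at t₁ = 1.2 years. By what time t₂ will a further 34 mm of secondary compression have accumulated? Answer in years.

t₂ ≈ 2.29 years

S_s = C_α·H/(1+e_p)·log₁₀(t₂/t₁) ⇒ log₁₀(t₂/t₁) = S_s·(1+e_p)/(C_α·H).
log₁₀(t₂/t₁) = 0.034 × (1+1.03) / (0.032×7.7) = 0.2801
t₂ = t₁ × 10^0.2801 = 1.2 × 1.906 = 2.287 years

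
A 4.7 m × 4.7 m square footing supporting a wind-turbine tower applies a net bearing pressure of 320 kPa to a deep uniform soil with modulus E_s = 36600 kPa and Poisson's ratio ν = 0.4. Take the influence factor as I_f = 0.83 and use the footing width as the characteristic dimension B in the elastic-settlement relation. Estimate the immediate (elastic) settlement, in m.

S_e ≈ 0.0286 m

Immediate (elastic) settlement: S_e = q·B·(1−ν²)/E_s · I_f.
S_e = 320 × 4.7 × (1 − 0.4²) / 36600 × 0.83
    = 320 × 4.7 × 0.84 / 36600 × 0.83
    = 0.02865 m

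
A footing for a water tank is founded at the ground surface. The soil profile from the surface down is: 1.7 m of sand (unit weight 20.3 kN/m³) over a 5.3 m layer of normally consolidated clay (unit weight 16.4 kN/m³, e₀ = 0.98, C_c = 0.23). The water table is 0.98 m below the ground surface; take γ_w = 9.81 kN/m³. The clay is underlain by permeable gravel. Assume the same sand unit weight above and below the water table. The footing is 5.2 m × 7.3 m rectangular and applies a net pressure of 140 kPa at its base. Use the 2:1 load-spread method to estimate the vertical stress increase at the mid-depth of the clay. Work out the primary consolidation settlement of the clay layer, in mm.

S_c ≈ 194 mm

Mid-depth of clay below the ground surface: z = 1.7 + 5.3/2 = 4.35 m.
Total vertical stress at mid-clay: σ_v = 20.3×1.7 + 16.4×2.65 = 77.97 kPa.
Pore pressure: u = 9.81×(4.35 − 0.98) = 33.06 kPa.
Initial effective stress: σ'_0 = σ_v − u = 77.97 − 33.06 = 44.91 kPa.
Stress increase at mid-clay by the 2:1 spreading method:
Δσ = qBL/((B+z)(L+z)) = 140×5.2×7.3/((5.2+4.35)(7.3+4.35)) = 47.767 kPa
Final effective stress: σ'_f = σ'_0 + Δσ = 44.91 + 47.767 = 92.677 kPa.
Normally consolidated clay, so the full stress increment lies on the virgin compression line:
S_c = C_c·H/(1+e₀)·log₁₀(σ'_f/σ'_0) = 0.23×5.3/(1+0.98)×log₁₀(92.677/44.91)
    = 0.61566 × 0.31463 = 0.1937 m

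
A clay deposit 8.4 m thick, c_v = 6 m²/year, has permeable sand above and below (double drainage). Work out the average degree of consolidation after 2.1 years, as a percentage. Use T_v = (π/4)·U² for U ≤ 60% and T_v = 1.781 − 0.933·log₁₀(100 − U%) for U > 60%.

Drainage path length: H_d = H/2 = 4.2 m (double drainage).
T_v = c_v·t/H_d² = 6×2.1/4.2² = 0.71429.
T_v = 0.71429 corresponds to the U > 60% branch:
U = 1 − 10^((1.781 − T_v)/0.933)/100 = 0.8609

U ≈ 86.1 %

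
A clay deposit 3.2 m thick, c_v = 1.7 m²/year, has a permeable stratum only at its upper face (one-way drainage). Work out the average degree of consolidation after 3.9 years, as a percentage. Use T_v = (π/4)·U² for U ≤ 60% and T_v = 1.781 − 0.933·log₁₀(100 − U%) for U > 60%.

Drainage path length: H_d = H = 3.2 m (single drainage).
T_v = c_v·t/H_d² = 1.7×3.9/3.2² = 0.64746.
T_v = 0.64746 corresponds to the U > 60% branch:
U = 1 − 10^((1.781 − T_v)/0.933)/100 = 0.836

U ≈ 83.6 %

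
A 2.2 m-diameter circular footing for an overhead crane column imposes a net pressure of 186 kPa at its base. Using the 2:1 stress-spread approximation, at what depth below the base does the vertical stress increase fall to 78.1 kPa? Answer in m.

2:1 spreading — at depth z the loaded area has grown by z in each plan dimension:
qD²/(D+z)² = Δσ_z ⇒ z = D(√(q/Δσ_z) − 1) = 2.2×(√(186/78.1) − 1) = 1.195 m

z ≈ 1.2 m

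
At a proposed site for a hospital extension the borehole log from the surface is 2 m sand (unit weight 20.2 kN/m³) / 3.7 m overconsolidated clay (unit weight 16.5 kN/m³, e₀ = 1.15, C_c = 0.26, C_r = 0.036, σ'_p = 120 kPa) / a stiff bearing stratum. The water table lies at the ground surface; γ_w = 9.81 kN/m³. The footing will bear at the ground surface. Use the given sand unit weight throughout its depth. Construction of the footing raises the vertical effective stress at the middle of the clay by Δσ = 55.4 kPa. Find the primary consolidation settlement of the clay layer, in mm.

Mid-depth of clay below the ground surface: z = 2 + 3.7/2 = 3.85 m.
Total vertical stress at mid-clay: σ_v = 20.2×2 + 16.5×1.85 = 70.925 kPa.
Pore pressure: u = 9.81×(3.85 − 0) = 37.769 kPa.
Initial effective stress: σ'_0 = σ_v − u = 70.925 − 37.769 = 33.156 kPa.
Final effective stress: σ'_f = 33.156 + 55.4 = 88.556 kPa.
σ'_f = 88.556 ≤ σ'_p = 120 kPa, so the clay remains overconsolidated and only the recompression index applies:
S_c = C_r·H/(1+e₀)·log₁₀(σ'_f/σ'_0) = 0.036×3.7/2.15×log₁₀(88.556/33.156)
    = 0.061952 × 0.42666 = 0.02643 m

S_c ≈ 26.4 mm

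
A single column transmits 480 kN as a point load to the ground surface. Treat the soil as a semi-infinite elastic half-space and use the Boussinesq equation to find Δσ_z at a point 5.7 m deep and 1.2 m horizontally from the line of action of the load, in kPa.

Boussinesq vertical stress below a point load on an elastic half-space:
Δσ_z = 3P/(2πz²) · [1 + (r/z)²]^(−5/2)
r/z = 1.2/5.7 = 0.21053; [1+(r/z)²]^(−5/2) = 0.89725.
Δσ_z = 3×480/(2π×5.7²) × 0.89725 = 7.054 × 0.89725 = 6.329 kPa

Δσ_z ≈ 6.33 kPa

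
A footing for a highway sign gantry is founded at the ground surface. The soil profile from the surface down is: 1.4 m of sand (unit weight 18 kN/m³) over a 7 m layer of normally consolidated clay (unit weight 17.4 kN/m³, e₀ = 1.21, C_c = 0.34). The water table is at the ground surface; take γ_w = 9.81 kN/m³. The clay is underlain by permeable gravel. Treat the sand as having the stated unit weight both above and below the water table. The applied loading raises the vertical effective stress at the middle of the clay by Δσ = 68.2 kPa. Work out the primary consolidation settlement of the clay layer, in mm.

S_c ≈ 480 mm

Mid-depth of clay below the ground surface: z = 1.4 + 7/2 = 4.9 m.
Total vertical stress at mid-clay: σ_v = 18×1.4 + 17.4×3.5 = 86.1 kPa.
Pore pressure: u = 9.81×(4.9 − 0) = 48.069 kPa.
Initial effective stress: σ'_0 = σ_v − u = 86.1 − 48.069 = 38.031 kPa.
Final effective stress: σ'_f = σ'_0 + Δσ = 38.031 + 68.2 = 106.23 kPa.
Normally consolidated clay, so the full stress increment lies on the virgin compression line:
S_c = C_c·H/(1+e₀)·log₁₀(σ'_f/σ'_0) = 0.34×7/(1+1.21)×log₁₀(106.23/38.031)
    = 1.0769 × 0.44611 = 0.4804 m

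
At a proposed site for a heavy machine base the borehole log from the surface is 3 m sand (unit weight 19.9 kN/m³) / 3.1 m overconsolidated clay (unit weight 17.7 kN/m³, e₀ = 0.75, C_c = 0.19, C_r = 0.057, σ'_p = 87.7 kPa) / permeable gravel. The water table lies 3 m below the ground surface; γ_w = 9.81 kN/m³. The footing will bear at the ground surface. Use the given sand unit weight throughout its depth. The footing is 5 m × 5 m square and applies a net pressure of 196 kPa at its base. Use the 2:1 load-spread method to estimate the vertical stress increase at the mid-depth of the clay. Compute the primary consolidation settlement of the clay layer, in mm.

S_c ≈ 61.3 mm

Mid-depth of clay below the ground surface: z = 3 + 3.1/2 = 4.55 m.
Total vertical stress at mid-clay: σ_v = 19.9×3 + 17.7×1.55 = 87.135 kPa.
Pore pressure: u = 9.81×(4.55 − 3) = 15.206 kPa.
Initial effective stress: σ'_0 = σ_v − u = 87.135 − 15.206 = 71.929 kPa.
Stress increase at mid-clay by the 2:1 spreading method:
Δσ = qBL/((B+z)(L+z)) = 196×5×5/((5+4.55)(5+4.55)) = 53.727 kPa
Final effective stress: σ'_f = 71.929 + 53.727 = 125.66 kPa.
σ'_f = 125.66 > σ'_p = 87.7 kPa, so the stress path crosses the preconsolidation pressure — recompression up to σ'_p, then virgin compression beyond:
S_c = H/(1+e₀)·[C_r·log₁₀(σ'_p/σ'_0) + C_c·log₁₀(σ'_f/σ'_p)]
    = 3.1/1.75 × [0.057×log₁₀(87.7/71.929) + 0.19×log₁₀(125.66/87.7)]
    = 1.7714 × [0.0049074 + 0.029678] = 0.06126 m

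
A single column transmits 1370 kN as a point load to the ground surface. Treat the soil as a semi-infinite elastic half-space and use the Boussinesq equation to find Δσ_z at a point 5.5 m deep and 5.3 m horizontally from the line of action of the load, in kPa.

Δσ_z ≈ 4.19 kPa

Boussinesq vertical stress below a point load on an elastic half-space:
Δσ_z = 3P/(2πz²) · [1 + (r/z)²]^(−5/2)
r/z = 5.3/5.5 = 0.96364; [1+(r/z)²]^(−5/2) = 0.1936.
Δσ_z = 3×1370/(2π×5.5²) × 0.1936 = 21.624 × 0.1936 = 4.186 kPa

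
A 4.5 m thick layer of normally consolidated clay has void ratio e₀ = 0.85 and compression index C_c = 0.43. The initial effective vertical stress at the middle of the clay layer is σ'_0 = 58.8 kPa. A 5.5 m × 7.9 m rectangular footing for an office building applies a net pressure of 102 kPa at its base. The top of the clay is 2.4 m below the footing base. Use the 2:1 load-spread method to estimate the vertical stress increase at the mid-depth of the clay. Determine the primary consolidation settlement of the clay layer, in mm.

Mid-depth of clay below the footing base: z = 2.4 + 4.5/2 = 4.65 m.
Stress increase at mid-clay by the 2:1 spreading method:
Δσ = qBL/((B+z)(L+z)) = 102×5.5×7.9/((5.5+4.65)(7.9+4.65)) = 34.792 kPa
Final effective stress: σ'_f = σ'_0 + Δσ = 58.8 + 34.792 = 93.592 kPa.
Normally consolidated clay, so the full stress increment lies on the virgin compression line:
S_c = C_c·H/(1+e₀)·log₁₀(σ'_f/σ'_0) = 0.43×4.5/(1+0.85)×log₁₀(93.592/58.8)
    = 1.0459 × 0.20186 = 0.2111 m

S_c ≈ 211 mm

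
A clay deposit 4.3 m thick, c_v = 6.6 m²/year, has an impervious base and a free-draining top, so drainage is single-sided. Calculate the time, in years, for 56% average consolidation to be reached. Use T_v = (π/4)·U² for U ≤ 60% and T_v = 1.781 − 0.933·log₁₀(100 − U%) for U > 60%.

Drainage path length: H_d = H = 4.3 m (single drainage).
U ≤ 60%: T_v = (π/4)·U² = (π/4)×0.56² = 0.2463.
t = T_v·H_d²/c_v = 0.2463×4.3²/6.6 = 0.69 years.

t ≈ 0.69 years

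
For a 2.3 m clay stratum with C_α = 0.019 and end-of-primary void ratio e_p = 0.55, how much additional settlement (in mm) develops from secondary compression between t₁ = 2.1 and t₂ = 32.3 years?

Secondary compression: S_s = C_α·H/(1+e_p)·log₁₀(t₂/t₁)
S_s = 0.019×2.3/(1+0.55)×log₁₀(32.3/2.1)
    = 0.02819 × 1.187 = 0.03347 m

S_s ≈ 33.5 mm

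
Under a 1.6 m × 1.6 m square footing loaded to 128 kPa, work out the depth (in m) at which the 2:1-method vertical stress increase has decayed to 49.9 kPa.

2:1 spreading — at depth z the loaded area has grown by z in each plan dimension:
qB²/(B+z)² = Δσ_z ⇒ z = B(√(q/Δσ_z) − 1) = 1.6×(√(128/49.9) − 1) = 0.9626 m

z ≈ 0.963 m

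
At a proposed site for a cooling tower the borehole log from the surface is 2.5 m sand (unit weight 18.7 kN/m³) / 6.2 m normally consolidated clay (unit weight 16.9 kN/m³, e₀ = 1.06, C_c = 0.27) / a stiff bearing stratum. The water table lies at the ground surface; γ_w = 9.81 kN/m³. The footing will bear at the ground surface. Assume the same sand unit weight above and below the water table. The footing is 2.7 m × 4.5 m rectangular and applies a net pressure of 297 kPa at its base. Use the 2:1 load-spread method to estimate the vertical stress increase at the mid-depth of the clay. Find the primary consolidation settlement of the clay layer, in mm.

Mid-depth of clay below the ground surface: z = 2.5 + 6.2/2 = 5.6 m.
Total vertical stress at mid-clay: σ_v = 18.7×2.5 + 16.9×3.1 = 99.14 kPa.
Pore pressure: u = 9.81×(5.6 − 0) = 54.936 kPa.
Initial effective stress: σ'_0 = σ_v − u = 99.14 − 54.936 = 44.204 kPa.
Stress increase at mid-clay by the 2:1 spreading method:
Δσ = qBL/((B+z)(L+z)) = 297×2.7×4.5/((2.7+5.6)(4.5+5.6)) = 43.046 kPa
Final effective stress: σ'_f = σ'_0 + Δσ = 44.204 + 43.046 = 87.25 kPa.
Normally consolidated clay, so the full stress increment lies on the virgin compression line:
S_c = C_c·H/(1+e₀)·log₁₀(σ'_f/σ'_0) = 0.27×6.2/(1+1.06)×log₁₀(87.25/44.204)
    = 0.81262 × 0.2953 = 0.24 m

S_c ≈ 240 mm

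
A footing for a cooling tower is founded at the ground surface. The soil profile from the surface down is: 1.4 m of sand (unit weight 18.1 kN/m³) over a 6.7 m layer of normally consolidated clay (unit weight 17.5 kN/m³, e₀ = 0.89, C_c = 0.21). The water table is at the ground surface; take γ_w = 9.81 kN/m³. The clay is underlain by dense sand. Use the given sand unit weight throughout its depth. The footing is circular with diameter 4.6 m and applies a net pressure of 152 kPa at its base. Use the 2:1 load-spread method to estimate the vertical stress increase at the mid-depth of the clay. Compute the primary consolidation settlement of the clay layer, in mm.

Mid-depth of clay below the ground surface: z = 1.4 + 6.7/2 = 4.75 m.
Total vertical stress at mid-clay: σ_v = 18.1×1.4 + 17.5×3.35 = 83.965 kPa.
Pore pressure: u = 9.81×(4.75 − 0) = 46.598 kPa.
Initial effective stress: σ'_0 = σ_v − u = 83.965 − 46.598 = 37.367 kPa.
Stress increase at mid-clay by the 2:1 spreading method:
Δσ ≈ qD²/(D+z)² = 152×4.6²/(4.6+4.75)² = 36.791 kPa
Final effective stress: σ'_f = σ'_0 + Δσ = 37.367 + 36.791 = 74.158 kPa.
Normally consolidated clay, so the full stress increment lies on the virgin compression line:
S_c = C_c·H/(1+e₀)·log₁₀(σ'_f/σ'_0) = 0.21×6.7/(1+0.89)×log₁₀(74.158/37.367)
    = 0.74444 × 0.29767 = 0.2216 m

S_c ≈ 222 mm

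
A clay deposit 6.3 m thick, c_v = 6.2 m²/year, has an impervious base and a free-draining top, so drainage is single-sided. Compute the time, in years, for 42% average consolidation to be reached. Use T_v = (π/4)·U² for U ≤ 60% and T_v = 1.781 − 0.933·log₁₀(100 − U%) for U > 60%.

Drainage path length: H_d = H = 6.3 m (single drainage).
U ≤ 60%: T_v = (π/4)·U² = (π/4)×0.42² = 0.13854.
t = T_v·H_d²/c_v = 0.13854×6.3²/6.2 = 0.8869 years.

t ≈ 0.887 years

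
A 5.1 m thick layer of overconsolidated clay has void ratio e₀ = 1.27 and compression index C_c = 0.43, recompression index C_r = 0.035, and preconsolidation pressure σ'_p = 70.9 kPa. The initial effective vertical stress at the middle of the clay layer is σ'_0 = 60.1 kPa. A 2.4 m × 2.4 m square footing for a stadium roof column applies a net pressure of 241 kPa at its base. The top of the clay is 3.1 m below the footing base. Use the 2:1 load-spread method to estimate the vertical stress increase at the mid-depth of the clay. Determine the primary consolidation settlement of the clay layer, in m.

Mid-depth of clay below the footing base: z = 3.1 + 5.1/2 = 5.65 m.
Stress increase at mid-clay by the 2:1 spreading method:
Δσ = qBL/((B+z)(L+z)) = 241×2.4×2.4/((2.4+5.65)(2.4+5.65)) = 21.421 kPa
Final effective stress: σ'_f = 60.1 + 21.421 = 81.521 kPa.
σ'_f = 81.521 > σ'_p = 70.9 kPa, so the stress path crosses the preconsolidation pressure — recompression up to σ'_p, then virgin compression beyond:
S_c = H/(1+e₀)·[C_r·log₁₀(σ'_p/σ'_0) + C_c·log₁₀(σ'_f/σ'_p)]
    = 5.1/2.27 × [0.035×log₁₀(70.9/60.1) + 0.43×log₁₀(81.521/70.9)]
    = 2.2467 × [0.002512 + 0.026068] = 0.06421 m

S_c ≈ 0.0642 m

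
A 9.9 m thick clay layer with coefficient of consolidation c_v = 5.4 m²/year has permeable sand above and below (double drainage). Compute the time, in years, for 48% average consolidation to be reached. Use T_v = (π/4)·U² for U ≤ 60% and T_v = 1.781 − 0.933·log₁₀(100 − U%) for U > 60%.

t ≈ 0.821 years

Drainage path length: H_d = H/2 = 4.95 m (double drainage).
U ≤ 60%: T_v = (π/4)·U² = (π/4)×0.48² = 0.18096.
t = T_v·H_d²/c_v = 0.18096×4.95²/5.4 = 0.8211 years.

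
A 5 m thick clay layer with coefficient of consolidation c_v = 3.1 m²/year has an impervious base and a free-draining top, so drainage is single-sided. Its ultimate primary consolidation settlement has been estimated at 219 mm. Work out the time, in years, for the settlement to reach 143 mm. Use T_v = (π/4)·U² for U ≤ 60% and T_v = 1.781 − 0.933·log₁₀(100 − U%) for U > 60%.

t ≈ 2.77 years

Drainage path length: H_d = H = 5 m (single drainage).
U = S(t)/S_ult = 143/219 = 0.653.
U > 60%: T_v = 1.781 − 0.933·log₁₀(100 − 65.297) = 0.34384.
t = T_v·H_d²/c_v = 0.34384×5²/3.1 = 2.773 years.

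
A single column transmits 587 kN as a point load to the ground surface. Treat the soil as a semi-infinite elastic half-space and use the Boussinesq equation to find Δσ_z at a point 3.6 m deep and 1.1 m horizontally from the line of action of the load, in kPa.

Boussinesq vertical stress below a point load on an elastic half-space:
Δσ_z = 3P/(2πz²) · [1 + (r/z)²]^(−5/2)
r/z = 1.1/3.6 = 0.30556; [1+(r/z)²]^(−5/2) = 0.8.
Δσ_z = 3×587/(2π×3.6²) × 0.8 = 21.626 × 0.8 = 17.3 kPa

Δσ_z ≈ 17.3 kPa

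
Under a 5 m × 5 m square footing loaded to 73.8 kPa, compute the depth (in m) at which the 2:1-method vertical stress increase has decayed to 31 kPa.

z ≈ 2.71 m

2:1 spreading — at depth z the loaded area has grown by z in each plan dimension:
qB²/(B+z)² = Δσ_z ⇒ z = B(√(q/Δσ_z) − 1) = 5×(√(73.8/31) − 1) = 2.715 m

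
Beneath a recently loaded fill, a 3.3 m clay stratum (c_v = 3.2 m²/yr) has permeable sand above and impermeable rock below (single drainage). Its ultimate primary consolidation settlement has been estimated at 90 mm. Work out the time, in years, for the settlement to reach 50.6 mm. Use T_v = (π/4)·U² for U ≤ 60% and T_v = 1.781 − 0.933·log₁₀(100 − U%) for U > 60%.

t ≈ 0.845 years

Drainage path length: H_d = H = 3.3 m (single drainage).
U = S(t)/S_ult = 50.6/90 = 0.5622.
U ≤ 60%: T_v = (π/4)·U² = (π/4)×0.56222² = 0.24826.
t = T_v·H_d²/c_v = 0.24826×3.3²/3.2 = 0.8449 years.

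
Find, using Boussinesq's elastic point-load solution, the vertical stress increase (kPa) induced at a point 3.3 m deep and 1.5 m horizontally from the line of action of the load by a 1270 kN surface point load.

Boussinesq vertical stress below a point load on an elastic half-space:
Δσ_z = 3P/(2πz²) · [1 + (r/z)²]^(−5/2)
r/z = 1.5/3.3 = 0.45455; [1+(r/z)²]^(−5/2) = 0.62529.
Δσ_z = 3×1270/(2π×3.3²) × 0.62529 = 55.682 × 0.62529 = 34.82 kPa

Δσ_z ≈ 34.8 kPa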